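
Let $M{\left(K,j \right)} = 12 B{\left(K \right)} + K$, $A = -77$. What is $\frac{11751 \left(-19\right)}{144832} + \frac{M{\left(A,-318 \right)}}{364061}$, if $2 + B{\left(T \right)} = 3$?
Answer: $- \frac{81292949489}{52727682752} \approx -1.5417$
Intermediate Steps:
$B{\left(T \right)} = 1$ ($B{\left(T \right)} = -2 + 3 = 1$)
$M{\left(K,j \right)} = 12 + K$ ($M{\left(K,j \right)} = 12 \cdot 1 + K = 12 + K$)
$\frac{11751 \left(-19\right)}{144832} + \frac{M{\left(A,-318 \right)}}{364061} = \frac{11751 \left(-19\right)}{144832} + \frac{12 - 77}{364061} = \left(-223269\right) \frac{1}{144832} - \frac{65}{364061} = - \frac{223269}{144832} - \frac{65}{364061} = - \frac{81292949489}{52727682752}$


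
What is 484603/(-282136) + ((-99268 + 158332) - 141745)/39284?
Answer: -10591107717/2770857656 ≈ -3.8223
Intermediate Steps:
484603/(-282136) + ((-99268 + 158332) - 141745)/39284 = 484603*(-1/282136) + (59064 - 141745)*(1/39284) = -484603/282136 - 82681*1/39284 = -484603/282136 - 82681/39284 = -10591107717/2770857656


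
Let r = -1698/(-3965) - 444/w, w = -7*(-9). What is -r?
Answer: 551162/83265 ≈ 6.6194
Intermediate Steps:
w = 63
r = -551162/83265 (r = -1698/(-3965) - 444/63 = -1698*(-1/3965) - 444*1/63 = 1698/3965 - 148/21 = -551162/83265 ≈ -6.6194)
-r = -1*(-551162/83265) = 551162/83265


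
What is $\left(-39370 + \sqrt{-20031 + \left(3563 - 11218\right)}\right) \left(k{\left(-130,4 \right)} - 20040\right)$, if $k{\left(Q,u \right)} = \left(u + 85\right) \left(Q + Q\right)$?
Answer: $1699996600 - 43180 i \sqrt{27686} \approx 1.7 \cdot 10^{9} - 7.1848 \cdot 10^{6} i$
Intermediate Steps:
$k{\left(Q,u \right)} = 2 Q \left(85 + u\right)$ ($k{\left(Q,u \right)} = \left(85 + u\right) 2 Q = 2 Q \left(85 + u\right)$)
$\left(-39370 + \sqrt{-20031 + \left(3563 - 11218\right)}\right) \left(k{\left(-130,4 \right)} - 20040\right) = \left(-39370 + \sqrt{-20031 + \left(3563 - 11218\right)}\right) \left(2 \left(-130\right) \left(85 + 4\right) - 20040\right) = \left(-39370 + \sqrt{-20031 + \left(3563 - 11218\right)}\right) \left(2 \left(-130\right) 89 - 20040\right) = \left(-39370 + \sqrt{-20031 - 7655}\right) \left(-23140 - 20040\right) = \left(-39370 + \sqrt{-27686}\right) \left(-43180\right) = \left(-39370 + i \sqrt{27686}\right) \left(-43180\right) = 1699996600 - 43180 i \sqrt{27686}$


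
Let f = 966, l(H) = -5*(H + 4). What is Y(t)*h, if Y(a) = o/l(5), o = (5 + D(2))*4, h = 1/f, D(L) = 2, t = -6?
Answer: -2/3105 ≈ -0.00064412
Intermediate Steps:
l(H) = -20 - 5*H (l(H) = -5*(4 + H) = -20 - 5*H)
h = 1/966 ≈ 0.0010352
o = 28 (o = (5 + 2)*4 = 7*4 = 28)
Y(a) = -28/45 (Y(a) = 28/(-20 - 5*5) = 28/(-20 - 25) = 28/(-45) = 28*(-1/45) = -28/45)
Y(t)*h = -28/45*1/966 = -2/3105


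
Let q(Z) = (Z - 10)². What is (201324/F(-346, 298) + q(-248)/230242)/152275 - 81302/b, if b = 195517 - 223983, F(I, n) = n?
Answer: 21268900797001937/7435255125809435 ≈ 2.8605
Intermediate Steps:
b = -28466
q(Z) = (-10 + Z)²
(201324/F(-346, 298) + q(-248)/230242)/152275 - 81302/b = (201324/298 + (-10 - 248)²/230242)/152275 - 81302/(-28466) = (201324*(1/298) + (-258)²*(1/230242))*(1/152275) - 81302*(-1/28466) = (100662/149 + 66564*(1/230242))*(1/152275) + 40651/14233 = (100662/149 + 33282/115121)*(1/152275) + 40651/14233 = (11593269120/17153029)*(1/152275) + 40651/14233 = 2318653824/522395498195 + 40651/14233 = 21268900797001937/7435255125809435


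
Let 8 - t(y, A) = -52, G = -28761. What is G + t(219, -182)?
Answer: -28701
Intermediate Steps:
t(y, A) = 60 (t(y, A) = 8 - 1*(-52) = 8 + 52 = 60)
G + t(219, -182) = -28761 + 60 = -28701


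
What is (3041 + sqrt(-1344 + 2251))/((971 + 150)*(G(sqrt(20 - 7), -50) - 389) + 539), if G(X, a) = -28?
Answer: -3041/466918 - sqrt(907)/466918 ≈ -0.0065774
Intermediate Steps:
(3041 + sqrt(-1344 + 2251))/((971 + 150)*(G(sqrt(20 - 7), -50) - 389) + 539) = (3041 + sqrt(-1344 + 2251))/((971 + 150)*(-28 - 389) + 539) = (3041 + sqrt(907))/(1121*(-417) + 539) = (3041 + sqrt(907))/(-467457 + 539) = (3041 + sqrt(907))/(-466918) = (3041 + sqrt(907))*(-1/466918) = -3041/466918 - sqrt(907)/466918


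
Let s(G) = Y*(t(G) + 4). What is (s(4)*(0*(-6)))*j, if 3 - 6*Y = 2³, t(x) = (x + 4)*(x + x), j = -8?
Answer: 0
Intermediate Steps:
t(x) = 2*x*(4 + x) (t(x) = (4 + x)*(2*x) = 2*x*(4 + x))
Y = -⅚ (Y = ½ - ⅙*2³ = ½ - ⅙*8 = ½ - 4/3 = -⅚ ≈ -0.83333)
s(G) = -10/3 - 5*G*(4 + G)/3 (s(G) = -5*(2*G*(4 + G) + 4)/6 = -5*(4 + 2*G*(4 + G))/6 = -10/3 - 5*G*(4 + G)/3)
(s(4)*(0*(-6)))*j = ((-10/3 - 5/3*4*(4 + 4))*(0*(-6)))*(-8) = ((-10/3 - 5/3*4*8)*0)*(-8) = ((-10/3 - 160/3)*0)*(-8) = -170/3*0*(-8) = 0*(-8) = 0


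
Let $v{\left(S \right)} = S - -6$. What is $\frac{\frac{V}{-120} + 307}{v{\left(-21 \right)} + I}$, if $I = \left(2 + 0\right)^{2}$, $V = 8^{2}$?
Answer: $- \frac{4597}{165} \approx -27.861$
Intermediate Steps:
$V = 64$
$v{\left(S \right)} = 6 + S$ ($v{\left(S \right)} = S + 6 = 6 + S$)
$I = 4$ ($I = 2^{2} = 4$)
$\frac{\frac{V}{-120} + 307}{v{\left(-21 \right)} + I} = \frac{\frac{64}{-120} + 307}{\left(6 - 21\right) + 4} = \frac{64 \left(- \frac{1}{120}\right) + 307}{-15 + 4} = \frac{- \frac{8}{15} + 307}{-11} = \frac{4597}{15} \left(- \frac{1}{11}\right) = - \frac{4597}{165}$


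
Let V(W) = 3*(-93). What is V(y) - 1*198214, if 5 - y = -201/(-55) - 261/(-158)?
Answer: -198493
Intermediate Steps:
y = -2663/8690 (y = 5 - (-201/(-55) - 261/(-158)) = 5 - (-201*(-1/55) - 261*(-1/158)) = 5 - (201/55 + 261/158) = 5 - 1*46113/8690 = 5 - 46113/8690 = -2663/8690 ≈ -0.30644)
V(W) = -279
V(y) - 1*198214 = -279 - 1*198214 = -279 - 198214 = -198493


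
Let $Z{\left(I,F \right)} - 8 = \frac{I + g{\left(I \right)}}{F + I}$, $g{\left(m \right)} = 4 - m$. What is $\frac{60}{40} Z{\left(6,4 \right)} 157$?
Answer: $\frac{9891}{5} \approx 1978.2$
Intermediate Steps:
$Z{\left(I,F \right)} = 8 + \frac{4}{F + I}$ ($Z{\left(I,F \right)} = 8 + \frac{I - \left(-4 + I\right)}{F + I} = 8 + \frac{4}{F + I}$)
$\frac{60}{40} Z{\left(6,4 \right)} 157 = \frac{60}{40} \frac{4 \left(1 + 2 \cdot 4 + 2 \cdot 6\right)}{4 + 6} \cdot 157 = 60 \cdot \frac{1}{40} \frac{4 \left(1 + 8 + 12\right)}{10} \cdot 157 = \frac{3 \cdot 4 \cdot \frac{1}{10} \cdot 21}{2} \cdot 157 = \frac{3}{2} \cdot \frac{42}{5} \cdot 157 = \frac{63}{5} \cdot 157 = \frac{9891}{5}$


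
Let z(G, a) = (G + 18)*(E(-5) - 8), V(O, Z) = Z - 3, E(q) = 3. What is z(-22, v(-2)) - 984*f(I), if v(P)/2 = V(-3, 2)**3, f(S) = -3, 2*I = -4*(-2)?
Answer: 2972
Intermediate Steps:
I = 4 (I = (-4*(-2))/2 = (1/2)*8 = 4)
V(O, Z) = -3 + Z
v(P) = -2 (v(P) = 2*(-3 + 2)**3 = 2*(-1)**3 = 2*(-1) = -2)
z(G, a) = -90 - 5*G (z(G, a) = (G + 18)*(3 - 8) = (18 + G)*(-5) = -90 - 5*G)
z(-22, v(-2)) - 984*f(I) = (-90 - 5*(-22)) - 984*(-3) = (-90 + 110) + 2952 = 20 + 2952 = 2972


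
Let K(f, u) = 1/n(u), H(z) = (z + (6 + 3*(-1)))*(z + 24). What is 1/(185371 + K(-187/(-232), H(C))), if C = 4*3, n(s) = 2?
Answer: 2/370743 ≈ 5.3946e-6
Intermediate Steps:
C = 12
H(z) = (3 + z)*(24 + z) (H(z) = (z + (6 - 3))*(24 + z) = (z + 3)*(24 + z) = (3 + z)*(24 + z))
K(f, u) = ½ (K(f, u) = 1/2 = ½)
1/(185371 + K(-187/(-232), H(C))) = 1/(185371 + ½) = 1/(370743/2) = 2/370743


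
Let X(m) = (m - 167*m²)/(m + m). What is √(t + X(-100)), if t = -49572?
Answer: I*√164886/2 ≈ 203.03*I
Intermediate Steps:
X(m) = (m - 167*m²)/(2*m) (X(m) = (m - 167*m²)/((2*m)) = (m - 167*m²)*(1/(2*m)) = (m - 167*m²)/(2*m))
√(t + X(-100)) = √(-49572 + (½ - 167/2*(-100))) = √(-49572 + (½ + 8350)) = √(-49572 + 16701/2) = √(-82443/2) = I*√164886/2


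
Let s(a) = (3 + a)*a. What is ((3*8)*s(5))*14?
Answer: 13440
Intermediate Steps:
s(a) = a*(3 + a)
((3*8)*s(5))*14 = ((3*8)*(5*(3 + 5)))*14 = (24*(5*8))*14 = (24*40)*14 = 960*14 = 13440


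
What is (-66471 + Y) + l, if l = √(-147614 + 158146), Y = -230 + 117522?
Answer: 50821 + 2*√2633 ≈ 50924.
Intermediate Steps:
Y = 117292
l = 2*√2633 (l = √10532 = 2*√2633 ≈ 102.63)
(-66471 + Y) + l = (-66471 + 117292) + 2*√2633 = 50821 + 2*√2633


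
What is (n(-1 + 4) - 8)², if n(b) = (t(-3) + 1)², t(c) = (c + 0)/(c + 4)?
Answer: 16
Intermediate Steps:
t(c) = c/(4 + c)
n(b) = 4 (n(b) = (-3/(4 - 3) + 1)² = (-3/1 + 1)² = (-3*1 + 1)² = (-3 + 1)² = (-2)² = 4)
(n(-1 + 4) - 8)² = (4 - 8)² = (-4)² = 16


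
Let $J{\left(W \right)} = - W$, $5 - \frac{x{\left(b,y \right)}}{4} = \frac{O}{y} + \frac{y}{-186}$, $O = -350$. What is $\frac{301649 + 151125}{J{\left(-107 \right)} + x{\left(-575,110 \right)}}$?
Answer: $\frac{463187802}{145361} \approx 3186.5$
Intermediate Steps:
$x{\left(b,y \right)} = 20 + \frac{1400}{y} + \frac{2 y}{93}$ ($x{\left(b,y \right)} = 20 - 4 \left(- \frac{350}{y} + \frac{y}{-186}\right) = 20 - 4 \left(- \frac{350}{y} + y \left(- \frac{1}{186}\right)\right) = 20 - 4 \left(- \frac{350}{y} - \frac{y}{186}\right) = 20 + \left(\frac{1400}{y} + \frac{2 y}{93}\right) = 20 + \frac{1400}{y} + \frac{2 y}{93}$)
$\frac{301649 + 151125}{J{\left(-107 \right)} + x{\left(-575,110 \right)}} = \frac{301649 + 151125}{\left(-1\right) \left(-107\right) + \left(20 + \frac{1400}{110} + \frac{2}{93} \cdot 110\right)} = \frac{452774}{107 + \left(20 + 1400 \cdot \frac{1}{110} + \frac{220}{93}\right)} = \frac{452774}{107 + \left(20 + \frac{140}{11} + \frac{220}{93}\right)} = \frac{452774}{107 + \frac{35900}{1023}} = \frac{452774}{\frac{145361}{1023}} = 452774 \cdot \frac{1023}{145361} = \frac{463187802}{145361}$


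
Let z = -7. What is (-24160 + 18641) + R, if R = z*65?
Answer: -5974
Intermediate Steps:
R = -455 (R = -7*65 = -455)
(-24160 + 18641) + R = (-24160 + 18641) - 455 = -5519 - 455 = -5974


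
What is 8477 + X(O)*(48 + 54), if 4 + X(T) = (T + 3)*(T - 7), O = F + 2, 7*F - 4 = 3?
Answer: 5621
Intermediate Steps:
F = 1 (F = 4/7 + (⅐)*3 = 4/7 + 3/7 = 1)
O = 3 (O = 1 + 2 = 3)
X(T) = -4 + (-7 + T)*(3 + T) (X(T) = -4 + (T + 3)*(T - 7) = -4 + (3 + T)*(-7 + T) = -4 + (-7 + T)*(3 + T))
8477 + X(O)*(48 + 54) = 8477 + (-25 + 3² - 4*3)*(48 + 54) = 8477 + (-25 + 9 - 12)*102 = 8477 - 28*102 = 8477 - 2856 = 5621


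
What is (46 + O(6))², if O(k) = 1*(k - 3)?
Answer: 2401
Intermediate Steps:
O(k) = -3 + k (O(k) = 1*(-3 + k) = -3 + k)
(46 + O(6))² = (46 + (-3 + 6))² = (46 + 3)² = 49² = 2401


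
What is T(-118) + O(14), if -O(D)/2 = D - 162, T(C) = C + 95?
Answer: 273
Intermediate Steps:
T(C) = 95 + C
O(D) = 324 - 2*D (O(D) = -2*(D - 162) = -2*(-162 + D) = 324 - 2*D)
T(-118) + O(14) = (95 - 118) + (324 - 2*14) = -23 + (324 - 28) = -23 + 296 = 273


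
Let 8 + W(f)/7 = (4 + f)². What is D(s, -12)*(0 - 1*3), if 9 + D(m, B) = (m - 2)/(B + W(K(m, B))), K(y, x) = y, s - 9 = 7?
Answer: 36861/1366 ≈ 26.985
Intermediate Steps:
s = 16 (s = 9 + 7 = 16)
W(f) = -56 + 7*(4 + f)²
D(m, B) = -9 + (-2 + m)/(-56 + B + 7*(4 + m)²) (D(m, B) = -9 + (m - 2)/(B + (-56 + 7*(4 + m)²)) = -9 + (-2 + m)/(-56 + B + 7*(4 + m)²))
D(s, -12)*(0 - 1*3) = ((502 + 16 - 63*(4 + 16)² - 9*(-12))/(-56 - 12 + 7*(4 + 16)²))*(0 - 1*3) = ((502 + 16 - 63*20² + 108)/(-56 - 12 + 7*20²))*(0 - 3) = ((502 + 16 - 63*400 + 108)/(-56 - 12 + 7*400))*(-3) = ((502 + 16 - 25200 + 108)/(-56 - 12 + 2800))*(-3) = (-24574/2732)*(-3) = ((1/2732)*(-24574))*(-3) = -12287/1366*(-3) = 36861/1366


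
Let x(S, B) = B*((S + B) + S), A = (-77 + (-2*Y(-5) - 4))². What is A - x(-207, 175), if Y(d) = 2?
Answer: 49050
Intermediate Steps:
A = 7225 (A = (-77 + (-2*2 - 4))² = (-77 + (-4 - 4))² = (-77 - 8)² = (-85)² = 7225)
x(S, B) = B*(B + 2*S) (x(S, B) = B*((B + S) + S) = B*(B + 2*S))
A - x(-207, 175) = 7225 - 175*(175 + 2*(-207)) = 7225 - 175*(175 - 414) = 7225 - 175*(-239) = 7225 - 1*(-41825) = 7225 + 41825 = 49050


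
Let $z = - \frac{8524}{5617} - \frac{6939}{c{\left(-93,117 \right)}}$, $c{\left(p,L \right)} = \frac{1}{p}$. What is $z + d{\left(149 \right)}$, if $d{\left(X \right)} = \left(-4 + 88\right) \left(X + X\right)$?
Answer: $\frac{3765397979}{5617} \approx 6.7036 \cdot 10^{5}$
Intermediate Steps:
$d{\left(X \right)} = 168 X$ ($d{\left(X \right)} = 84 \cdot 2 X = 168 X$)
$z = \frac{3624793235}{5617}$ ($z = - \frac{8524}{5617} - \frac{6939}{\frac{1}{-93}} = \left(-8524\right) \frac{1}{5617} - \frac{6939}{- \frac{1}{93}} = - \frac{8524}{5617} - -645327 = - \frac{8524}{5617} + 645327 = \frac{3624793235}{5617} \approx 6.4533 \cdot 10^{5}$)
$z + d{\left(149 \right)} = \frac{3624793235}{5617} + 168 \cdot 149 = \frac{3624793235}{5617} + 25032 = \frac{3765397979}{5617}$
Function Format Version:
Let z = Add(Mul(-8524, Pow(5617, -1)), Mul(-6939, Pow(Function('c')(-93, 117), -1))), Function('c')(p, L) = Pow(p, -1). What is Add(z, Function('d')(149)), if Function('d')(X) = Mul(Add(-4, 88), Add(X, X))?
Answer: Rational(3765397979, 5617) ≈ 6.7036e+5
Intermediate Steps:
Function('d')(X) = Mul(168, X) (Function('d')(X) = Mul(84, Mul(2, X)) = Mul(168, X))
z = Rational(3624793235, 5617) (z = Add(Mul(-8524, Pow(5617, -1)), Mul(-6939, Pow(Pow(-93, -1), -1))) = Add(Mul(-8524, Rational(1, 5617)), Mul(-6939, Pow(Rational(-1, 93), -1))) = Add(Rational(-8524, 5617), Mul(-6939, -93)) = Add(Rational(-8524, 5617), 645327) = Rational(3624793235, 5617) ≈ 6.4533e+5)
Add(z, Function('d')(149)) = Add(Rational(3624793235, 5617), Mul(168, 149)) = Add(Rational(3624793235, 5617), 25032) = Rational(3765397979, 5617)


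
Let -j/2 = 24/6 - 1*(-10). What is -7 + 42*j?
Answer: -1183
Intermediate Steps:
j = -28 (j = -2*(24/6 - 1*(-10)) = -2*(24*(⅙) + 10) = -2*(4 + 10) = -2*14 = -28)
-7 + 42*j = -7 + 42*(-28) = -7 - 1176 = -1183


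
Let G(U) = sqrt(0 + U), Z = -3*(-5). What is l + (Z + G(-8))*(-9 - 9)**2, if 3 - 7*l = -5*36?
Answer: 34203/7 + 648*I*sqrt(2) ≈ 4886.1 + 916.41*I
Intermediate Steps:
Z = 15
G(U) = sqrt(U)
l = 183/7 (l = 3/7 - (-5)*36/7 = 3/7 - 1/7*(-180) = 3/7 + 180/7 = 183/7 ≈ 26.143)
l + (Z + G(-8))*(-9 - 9)**2 = 183/7 + (15 + sqrt(-8))*(-9 - 9)**2 = 183/7 + (15 + 2*I*sqrt(2))*(-18)**2 = 183/7 + (15 + 2*I*sqrt(2))*324 = 183/7 + (4860 + 648*I*sqrt(2)) = 34203/7 + 648*I*sqrt(2)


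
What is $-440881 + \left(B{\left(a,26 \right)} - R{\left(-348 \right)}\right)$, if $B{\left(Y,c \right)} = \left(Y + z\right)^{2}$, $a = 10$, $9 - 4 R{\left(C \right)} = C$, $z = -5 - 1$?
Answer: $- \frac{1763817}{4} \approx -4.4095 \cdot 10^{5}$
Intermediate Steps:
$z = -6$
$R{\left(C \right)} = \frac{9}{4} - \frac{C}{4}$
$B{\left(Y,c \right)} = \left(-6 + Y\right)^{2}$ ($B{\left(Y,c \right)} = \left(Y - 6\right)^{2} = \left(-6 + Y\right)^{2}$)
$-440881 + \left(B{\left(a,26 \right)} - R{\left(-348 \right)}\right) = -440881 - \left(\frac{9}{4} + 87 - \left(-6 + 10\right)^{2}\right) = -440881 + \left(4^{2} - \left(\frac{9}{4} + 87\right)\right) = -440881 + \left(16 - \frac{357}{4}\right) = -440881 - \frac{293}{4} = - \frac{1763817}{4}$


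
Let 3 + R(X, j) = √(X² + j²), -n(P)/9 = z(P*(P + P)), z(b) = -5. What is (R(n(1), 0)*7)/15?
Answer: 98/5 ≈ 19.600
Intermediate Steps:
n(P) = 45 (n(P) = -9*(-5) = 45)
R(X, j) = -3 + √(X² + j²)
(R(n(1), 0)*7)/15 = ((-3 + √(45² + 0²))*7)/15 = ((-3 + √(2025 + 0))*7)*(1/15) = ((-3 + √2025)*7)*(1/15) = ((-3 + 45)*7)*(1/15) = (42*7)*(1/15) = 294*(1/15) = 98/5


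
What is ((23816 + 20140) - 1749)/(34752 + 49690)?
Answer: 42207/84442 ≈ 0.49983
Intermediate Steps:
((23816 + 20140) - 1749)/(34752 + 49690) = (43956 - 1749)/84442 = 42207*(1/84442) = 42207/84442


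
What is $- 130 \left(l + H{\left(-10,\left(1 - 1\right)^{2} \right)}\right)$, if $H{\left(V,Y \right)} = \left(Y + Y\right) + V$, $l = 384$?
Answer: $-48620$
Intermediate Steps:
$H{\left(V,Y \right)} = V + 2 Y$ ($H{\left(V,Y \right)} = 2 Y + V = V + 2 Y$)
$- 130 \left(l + H{\left(-10,\left(1 - 1\right)^{2} \right)}\right) = - 130 \left(384 - \left(10 - 2 \left(1 - 1\right)^{2}\right)\right) = - 130 \left(384 - \left(10 - 2 \cdot 0^{2}\right)\right) = - 130 \left(384 + \left(-10 + 2 \cdot 0\right)\right) = - 130 \left(384 + \left(-10 + 0\right)\right) = - 130 \left(384 - 10\right) = \left(-130\right) 374 = -48620$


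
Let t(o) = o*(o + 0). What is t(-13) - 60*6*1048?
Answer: -377111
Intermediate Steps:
t(o) = o² (t(o) = o*o = o²)
t(-13) - 60*6*1048 = (-13)² - 60*6*1048 = 169 - 360*1048 = 169 - 377280 = -377111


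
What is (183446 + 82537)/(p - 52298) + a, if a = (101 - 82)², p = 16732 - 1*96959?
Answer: 15858514/44175 ≈ 358.99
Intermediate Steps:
p = -80227 (p = 16732 - 96959 = -80227)
a = 361 (a = 19² = 361)
(183446 + 82537)/(p - 52298) + a = (183446 + 82537)/(-80227 - 52298) + 361 = 265983/(-132525) + 361 = 265983*(-1/132525) + 361 = -88661/44175 + 361 = 15858514/44175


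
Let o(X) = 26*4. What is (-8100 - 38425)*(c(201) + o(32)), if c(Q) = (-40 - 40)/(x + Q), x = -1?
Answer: -4819990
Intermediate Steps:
c(Q) = -80/(-1 + Q) (c(Q) = (-40 - 40)/(-1 + Q) = -80/(-1 + Q))
o(X) = 104
(-8100 - 38425)*(c(201) + o(32)) = (-8100 - 38425)*(-80/(-1 + 201) + 104) = -46525*(-80/200 + 104) = -46525*(-80*1/200 + 104) = -46525*(-⅖ + 104) = -46525*518/5 = -4819990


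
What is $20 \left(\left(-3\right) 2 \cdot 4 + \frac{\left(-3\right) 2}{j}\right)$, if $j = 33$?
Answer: $- \frac{5320}{11} \approx -483.64$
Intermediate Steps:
$20 \left(\left(-3\right) 2 \cdot 4 + \frac{\left(-3\right) 2}{j}\right) = 20 \left(\left(-3\right) 2 \cdot 4 + \frac{\left(-3\right) 2}{33}\right) = 20 \left(\left(-6\right) 4 - \frac{2}{11}\right) = 20 \left(-24 - \frac{2}{11}\right) = 20 \left(- \frac{266}{11}\right) = - \frac{5320}{11}$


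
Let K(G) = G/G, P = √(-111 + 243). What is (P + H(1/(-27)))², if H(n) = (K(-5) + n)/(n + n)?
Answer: 301 - 52*√33 ≈ 2.2827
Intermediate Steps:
P = 2*√33 (P = √132 = 2*√33 ≈ 11.489)
K(G) = 1
H(n) = (1 + n)/(2*n) (H(n) = (1 + n)/(n + n) = (1 + n)/((2*n)) = (1 + n)*(1/(2*n)) = (1 + n)/(2*n))
(P + H(1/(-27)))² = (2*√33 + (1 + 1/(-27))/(2*(1/(-27))))² = (2*√33 + (1 - 1/27)/(2*(-1/27)))² = (2*√33 + (½)*(-27)*(26/27))² = (2*√33 - 13)² = (-13 + 2*√33)²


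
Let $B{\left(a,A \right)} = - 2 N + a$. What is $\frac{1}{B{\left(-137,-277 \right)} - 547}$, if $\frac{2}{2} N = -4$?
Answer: $- \frac{1}{676} \approx -0.0014793$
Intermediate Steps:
$N = -4$
$B{\left(a,A \right)} = 8 + a$ ($B{\left(a,A \right)} = \left(-2\right) \left(-4\right) + a = 8 + a$)
$\frac{1}{B{\left(-137,-277 \right)} - 547} = \frac{1}{\left(8 - 137\right) - 547} = \frac{1}{-129 - 547} = \frac{1}{-676} = - \frac{1}{676}$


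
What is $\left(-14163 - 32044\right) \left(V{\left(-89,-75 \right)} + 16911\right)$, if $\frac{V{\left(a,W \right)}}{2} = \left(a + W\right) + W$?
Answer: $-759319631$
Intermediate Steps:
$V{\left(a,W \right)} = 2 a + 4 W$ ($V{\left(a,W \right)} = 2 \left(\left(a + W\right) + W\right) = 2 \left(\left(W + a\right) + W\right) = 2 \left(a + 2 W\right) = 2 a + 4 W$)
$\left(-14163 - 32044\right) \left(V{\left(-89,-75 \right)} + 16911\right) = \left(-14163 - 32044\right) \left(\left(2 \left(-89\right) + 4 \left(-75\right)\right) + 16911\right) = - 46207 \left(\left(-178 - 300\right) + 16911\right) = - 46207 \left(-478 + 16911\right) = \left(-46207\right) 16433 = -759319631$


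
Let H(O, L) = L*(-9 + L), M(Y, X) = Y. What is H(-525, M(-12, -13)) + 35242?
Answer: 35494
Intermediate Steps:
H(-525, M(-12, -13)) + 35242 = -12*(-9 - 12) + 35242 = -12*(-21) + 35242 = 252 + 35242 = 35494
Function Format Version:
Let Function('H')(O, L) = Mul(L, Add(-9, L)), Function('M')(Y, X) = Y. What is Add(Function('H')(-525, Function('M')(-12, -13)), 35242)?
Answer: 35494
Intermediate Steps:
Add(Function('H')(-525, Function('M')(-12, -13)), 35242) = Add(Mul(-12, Add(-9, -12)), 35242) = Add(Mul(-12, -21), 35242) = Add(252, 35242) = 35494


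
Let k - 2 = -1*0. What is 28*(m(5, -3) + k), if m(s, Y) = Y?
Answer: -28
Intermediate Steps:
k = 2 (k = 2 - 1*0 = 2 + 0 = 2)
28*(m(5, -3) + k) = 28*(-3 + 2) = 28*(-1) = -28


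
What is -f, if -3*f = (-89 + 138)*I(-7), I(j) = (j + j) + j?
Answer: -343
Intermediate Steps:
I(j) = 3*j (I(j) = 2*j + j = 3*j)
f = 343 (f = -(-89 + 138)*3*(-7)/3 = -49*(-21)/3 = -1/3*(-1029) = 343)
-f = -1*343 = -343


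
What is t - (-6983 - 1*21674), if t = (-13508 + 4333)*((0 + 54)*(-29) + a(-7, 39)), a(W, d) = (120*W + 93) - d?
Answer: 21608257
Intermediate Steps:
a(W, d) = 93 - d + 120*W (a(W, d) = (93 + 120*W) - d = 93 - d + 120*W)
t = 21579600 (t = (-13508 + 4333)*((0 + 54)*(-29) + (93 - 1*39 + 120*(-7))) = -9175*(54*(-29) + (93 - 39 - 840)) = -9175*(-1566 - 786) = -9175*(-2352) = 21579600)
t - (-6983 - 1*21674) = 21579600 - (-6983 - 1*21674) = 21579600 - (-6983 - 21674) = 21579600 - 1*(-28657) = 21579600 + 28657 = 21608257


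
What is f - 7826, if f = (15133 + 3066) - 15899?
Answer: -5526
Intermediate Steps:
f = 2300 (f = 18199 - 15899 = 2300)
f - 7826 = 2300 - 7826 = -5526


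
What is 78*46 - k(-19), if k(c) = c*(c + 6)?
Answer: 3341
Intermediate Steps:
k(c) = c*(6 + c)
78*46 - k(-19) = 78*46 - (-19)*(6 - 19) = 3588 - (-19)*(-13) = 3588 - 1*247 = 3588 - 247 = 3341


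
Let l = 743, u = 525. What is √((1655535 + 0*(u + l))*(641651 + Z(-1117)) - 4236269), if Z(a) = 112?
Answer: 32*√1037555539 ≈ 1.0308e+6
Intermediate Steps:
√((1655535 + 0*(u + l))*(641651 + Z(-1117)) - 4236269) = √((1655535 + 0*(525 + 743))*(641651 + 112) - 4236269) = √((1655535 + 0*1268)*641763 - 4236269) = √((1655535 + 0)*641763 - 4236269) = √(1655535*641763 - 4236269) = √(1062461108205 - 4236269) = √1062456871936 = 32*√1037555539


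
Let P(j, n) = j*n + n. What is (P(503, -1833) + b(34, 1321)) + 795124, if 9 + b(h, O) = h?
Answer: -128683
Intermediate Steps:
P(j, n) = n + j*n
b(h, O) = -9 + h
(P(503, -1833) + b(34, 1321)) + 795124 = (-1833*(1 + 503) + (-9 + 34)) + 795124 = (-1833*504 + 25) + 795124 = (-923832 + 25) + 795124 = -923807 + 795124 = -128683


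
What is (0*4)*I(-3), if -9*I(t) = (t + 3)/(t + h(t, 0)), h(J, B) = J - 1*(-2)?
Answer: 0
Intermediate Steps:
h(J, B) = 2 + J (h(J, B) = J + 2 = 2 + J)
I(t) = -(3 + t)/(9*(2 + 2*t)) (I(t) = -(t + 3)/(9*(t + (2 + t))) = -(3 + t)/(9*(2 + 2*t)))
(0*4)*I(-3) = (0*4)*((-3 - 1*(-3))/(18*(1 - 3))) = 0*((1/18)*(-3 + 3)/(-2)) = 0*((1/18)*(-½)*0) = 0*0 = 0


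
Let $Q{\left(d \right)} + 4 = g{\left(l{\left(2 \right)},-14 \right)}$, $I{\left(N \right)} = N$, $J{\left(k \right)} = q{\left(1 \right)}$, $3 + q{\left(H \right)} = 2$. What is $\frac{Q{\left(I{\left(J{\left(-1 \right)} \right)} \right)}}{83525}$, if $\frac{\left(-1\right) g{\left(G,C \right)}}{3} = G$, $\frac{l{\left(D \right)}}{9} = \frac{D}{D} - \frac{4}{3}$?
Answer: $\frac{1}{16705} \approx 5.9862 \cdot 10^{-5}$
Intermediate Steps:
$q{\left(H \right)} = -1$ ($q{\left(H \right)} = -3 + 2 = -1$)
$J{\left(k \right)} = -1$
$l{\left(D \right)} = -3$ ($l{\left(D \right)} = 9 \left(\frac{D}{D} - \frac{4}{3}\right) = 9 \left(1 - \frac{4}{3}\right) = 9 \left(- \frac{1}{3}\right) = -3$)
$g{\left(G,C \right)} = - 3 G$
$Q{\left(d \right)} = 5$ ($Q{\left(d \right)} = -4 - -9 = -4 + 9 = 5$)
$\frac{Q{\left(I{\left(J{\left(-1 \right)} \right)} \right)}}{83525} = \frac{5}{83525} = 5 \cdot \frac{1}{83525} = \frac{1}{16705}$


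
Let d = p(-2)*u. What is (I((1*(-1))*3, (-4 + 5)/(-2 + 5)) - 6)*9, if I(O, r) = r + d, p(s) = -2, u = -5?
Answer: 39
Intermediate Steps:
d = 10 (d = -2*(-5) = 10)
I(O, r) = 10 + r (I(O, r) = r + 10 = 10 + r)
(I((1*(-1))*3, (-4 + 5)/(-2 + 5)) - 6)*9 = ((10 + (-4 + 5)/(-2 + 5)) - 6)*9 = ((10 + 1/3) - 6)*9 = ((10 + 1*(⅓)) - 6)*9 = ((10 + ⅓) - 6)*9 = (31/3 - 6)*9 = (13/3)*9 = 39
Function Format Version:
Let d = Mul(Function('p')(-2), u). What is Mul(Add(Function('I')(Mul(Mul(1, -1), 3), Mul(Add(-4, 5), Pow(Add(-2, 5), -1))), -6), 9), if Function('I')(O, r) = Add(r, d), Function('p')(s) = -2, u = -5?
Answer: 39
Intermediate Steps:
d = 10 (d = Mul(-2, -5) = 10)
Function('I')(O, r) = Add(10, r) (Function('I')(O, r) = Add(r, 10) = Add(10, r))
Mul(Add(Function('I')(Mul(Mul(1, -1), 3), Mul(Add(-4, 5), Pow(Add(-2, 5), -1))), -6), 9) = Mul(Add(Add(10, Mul(Add(-4, 5), Pow(Add(-2, 5), -1))), -6), 9) = Mul(Add(Add(10, Mul(1, Pow(3, -1))), -6), 9) = Mul(Add(Add(10, Mul(1, Rational(1, 3))), -6), 9) = Mul(Add(Add(10, Rational(1, 3)), -6), 9) = Mul(Add(Rational(31, 3), -6), 9) = Mul(Rational(13, 3), 9) = 39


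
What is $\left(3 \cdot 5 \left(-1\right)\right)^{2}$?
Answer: $225$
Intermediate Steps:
$\left(3 \cdot 5 \left(-1\right)\right)^{2} = \left(15 \left(-1\right)\right)^{2} = \left(-15\right)^{2} = 225$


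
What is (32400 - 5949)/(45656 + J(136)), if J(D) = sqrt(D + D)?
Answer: 150955857/260558758 - 26451*sqrt(17)/521117516 ≈ 0.57915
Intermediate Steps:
J(D) = sqrt(2)*sqrt(D) (J(D) = sqrt(2*D) = sqrt(2)*sqrt(D))
(32400 - 5949)/(45656 + J(136)) = (32400 - 5949)/(45656 + sqrt(2)*sqrt(136)) = 26451/(45656 + sqrt(2)*(2*sqrt(34))) = 26451/(45656 + 4*sqrt(17))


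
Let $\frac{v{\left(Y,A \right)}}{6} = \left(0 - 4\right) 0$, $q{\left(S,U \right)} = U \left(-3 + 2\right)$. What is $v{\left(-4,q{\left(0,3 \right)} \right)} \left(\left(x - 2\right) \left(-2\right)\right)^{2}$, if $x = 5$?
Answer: $0$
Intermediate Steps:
$q{\left(S,U \right)} = - U$ ($q{\left(S,U \right)} = U \left(-1\right) = - U$)
$v{\left(Y,A \right)} = 0$ ($v{\left(Y,A \right)} = 6 \left(0 - 4\right) 0 = 6 \left(\left(-4\right) 0\right) = 6 \cdot 0 = 0$)
$v{\left(-4,q{\left(0,3 \right)} \right)} \left(\left(x - 2\right) \left(-2\right)\right)^{2} = 0 \left(\left(5 - 2\right) \left(-2\right)\right)^{2} = 0 \left(3 \left(-2\right)\right)^{2} = 0 \left(-6\right)^{2} = 0 \cdot 36 = 0$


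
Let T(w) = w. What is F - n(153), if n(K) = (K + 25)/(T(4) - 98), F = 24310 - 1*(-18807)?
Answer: 2026588/47 ≈ 43119.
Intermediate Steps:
F = 43117 (F = 24310 + 18807 = 43117)
n(K) = -25/94 - K/94 (n(K) = (K + 25)/(4 - 98) = (25 + K)/(-94) = (25 + K)*(-1/94) = -25/94 - K/94)
F - n(153) = 43117 - (-25/94 - 1/94*153) = 43117 - (-25/94 - 153/94) = 43117 - 1*(-89/47) = 43117 + 89/47 = 2026588/47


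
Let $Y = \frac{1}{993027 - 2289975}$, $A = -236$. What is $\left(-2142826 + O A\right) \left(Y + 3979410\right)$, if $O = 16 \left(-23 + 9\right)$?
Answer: $- \frac{1797746244280194033}{216158} \approx -8.3168 \cdot 10^{12}$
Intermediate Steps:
$Y = - \frac{1}{1296948}$ ($Y = \frac{1}{-1296948} = - \frac{1}{1296948} \approx -7.7104 \cdot 10^{-7}$)
$O = -224$ ($O = 16 \left(-14\right) = -224$)
$\left(-2142826 + O A\right) \left(Y + 3979410\right) = \left(-2142826 - -52864\right) \left(- \frac{1}{1296948} + 3979410\right) = \left(-2142826 + 52864\right) \frac{5161087840679}{1296948} = \left(-2089962\right) \frac{5161087840679}{1296948} = - \frac{1797746244280194033}{216158}$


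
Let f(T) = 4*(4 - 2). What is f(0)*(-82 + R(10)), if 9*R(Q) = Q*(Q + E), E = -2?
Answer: -5264/9 ≈ -584.89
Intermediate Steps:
R(Q) = Q*(-2 + Q)/9 (R(Q) = (Q*(Q - 2))/9 = (Q*(-2 + Q))/9 = Q*(-2 + Q)/9)
f(T) = 8 (f(T) = 4*2 = 8)
f(0)*(-82 + R(10)) = 8*(-82 + (⅑)*10*(-2 + 10)) = 8*(-82 + (⅑)*10*8) = 8*(-82 + 80/9) = 8*(-658/9) = -5264/9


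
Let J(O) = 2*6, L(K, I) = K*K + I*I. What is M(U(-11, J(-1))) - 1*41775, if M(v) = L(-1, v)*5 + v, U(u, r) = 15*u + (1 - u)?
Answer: 75122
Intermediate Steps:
L(K, I) = I**2 + K**2 (L(K, I) = K**2 + I**2 = I**2 + K**2)
J(O) = 12
U(u, r) = 1 + 14*u
M(v) = 5 + v + 5*v**2 (M(v) = (v**2 + (-1)**2)*5 + v = (v**2 + 1)*5 + v = (1 + v**2)*5 + v = (5 + 5*v**2) + v = 5 + v + 5*v**2)
M(U(-11, J(-1))) - 1*41775 = (5 + (1 + 14*(-11)) + 5*(1 + 14*(-11))**2) - 1*41775 = (5 + (1 - 154) + 5*(1 - 154)**2) - 41775 = (5 - 153 + 5*(-153)**2) - 41775 = (5 - 153 + 5*23409) - 41775 = (5 - 153 + 117045) - 41775 = 116897 - 41775 = 75122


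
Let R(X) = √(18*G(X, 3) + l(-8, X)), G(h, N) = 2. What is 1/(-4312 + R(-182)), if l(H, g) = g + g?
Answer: -539/2324209 - I*√82/9296836 ≈ -0.00023191 - 9.7403e-7*I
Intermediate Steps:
l(H, g) = 2*g
R(X) = √(36 + 2*X) (R(X) = √(18*2 + 2*X) = √(36 + 2*X))
1/(-4312 + R(-182)) = 1/(-4312 + √(36 + 2*(-182))) = 1/(-4312 + √(36 - 364)) = 1/(-4312 + √(-328)) = 1/(-4312 + 2*I*√82)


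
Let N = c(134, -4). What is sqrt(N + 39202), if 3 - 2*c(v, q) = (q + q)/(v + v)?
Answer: sqrt(703938314)/134 ≈ 198.00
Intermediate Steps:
c(v, q) = 3/2 - q/(2*v) (c(v, q) = 3/2 - (q + q)/(2*(v + v)) = 3/2 - 2*q/(2*(2*v)) = 3/2 - 2*q*1/(2*v)/2 = 3/2 - q/(2*v))
N = 203/134 (N = (1/2)*(-1*(-4) + 3*134)/134 = (1/2)*(1/134)*(4 + 402) = (1/2)*(1/134)*406 = 203/134 ≈ 1.5149)
sqrt(N + 39202) = sqrt(203/134 + 39202) = sqrt(5253271/134) = sqrt(703938314)/134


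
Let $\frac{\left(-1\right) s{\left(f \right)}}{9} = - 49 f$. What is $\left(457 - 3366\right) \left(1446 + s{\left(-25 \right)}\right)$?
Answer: $27865311$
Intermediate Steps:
$s{\left(f \right)} = 441 f$ ($s{\left(f \right)} = - 9 \left(- 49 f\right) = 441 f$)
$\left(457 - 3366\right) \left(1446 + s{\left(-25 \right)}\right) = \left(457 - 3366\right) \left(1446 + 441 \left(-25\right)\right) = - 2909 \left(1446 - 11025\right) = \left(-2909\right) \left(-9579\right) = 27865311$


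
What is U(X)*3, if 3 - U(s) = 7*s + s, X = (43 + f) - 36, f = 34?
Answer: -975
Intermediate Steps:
X = 41 (X = (43 + 34) - 36 = 77 - 36 = 41)
U(s) = 3 - 8*s (U(s) = 3 - (7*s + s) = 3 - 8*s)
U(X)*3 = (3 - 8*41)*3 = (3 - 328)*3 = -325*3 = -975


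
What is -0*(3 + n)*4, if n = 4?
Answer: 0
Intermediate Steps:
-0*(3 + n)*4 = -0*(3 + 4)*4 = -0*7*4 = -6*0*4 = 0*4 = 0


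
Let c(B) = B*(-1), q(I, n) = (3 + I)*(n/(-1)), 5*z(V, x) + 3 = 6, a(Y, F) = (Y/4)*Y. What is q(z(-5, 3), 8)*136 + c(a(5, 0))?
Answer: -78461/20 ≈ -3923.1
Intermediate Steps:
a(Y, F) = Y²/4 (a(Y, F) = (Y*(¼))*Y = (Y/4)*Y = Y²/4)
z(V, x) = ⅗ (z(V, x) = -⅗ + (⅕)*6 = -⅗ + 6/5 = ⅗)
q(I, n) = -n*(3 + I) (q(I, n) = (3 + I)*(n*(-1)) = (3 + I)*(-n) = -n*(3 + I))
c(B) = -B
q(z(-5, 3), 8)*136 + c(a(5, 0)) = -1*8*(3 + ⅗)*136 - 5²/4 = -1*8*18/5*136 - 25/4 = -144/5*136 - 1*25/4 = -19584/5 - 25/4 = -78461/20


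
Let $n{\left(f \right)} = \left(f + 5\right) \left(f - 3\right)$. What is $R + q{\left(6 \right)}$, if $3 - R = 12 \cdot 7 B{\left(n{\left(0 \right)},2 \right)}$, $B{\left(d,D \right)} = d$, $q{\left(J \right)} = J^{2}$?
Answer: $1299$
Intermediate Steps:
$n{\left(f \right)} = \left(-3 + f\right) \left(5 + f\right)$ ($n{\left(f \right)} = \left(5 + f\right) \left(-3 + f\right) = \left(-3 + f\right) \left(5 + f\right)$)
$R = 1263$ ($R = 3 - 12 \cdot 7 \left(-15 + 0^{2} + 2 \cdot 0\right) = 3 - 84 \left(-15 + 0 + 0\right) = 3 - 84 \left(-15\right) = 3 - -1260 = 3 + 1260 = 1263$)
$R + q{\left(6 \right)} = 1263 + 6^{2} = 1263 + 36 = 1299$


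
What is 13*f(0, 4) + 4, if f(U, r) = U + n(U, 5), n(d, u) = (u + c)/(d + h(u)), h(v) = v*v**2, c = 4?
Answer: 617/125 ≈ 4.9360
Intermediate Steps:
h(v) = v**3
n(d, u) = (4 + u)/(d + u**3) (n(d, u) = (u + 4)/(d + u**3) = (4 + u)/(d + u**3))
f(U, r) = U + 9/(125 + U) (f(U, r) = U + (4 + 5)/(U + 5**3) = U + 9/(U + 125) = U + 9/(125 + U))
13*f(0, 4) + 4 = 13*((9 + 0*(125 + 0))/(125 + 0)) + 4 = 13*((9 + 0*125)/125) + 4 = 13*((9 + 0)/125) + 4 = 13*((1/125)*9) + 4 = 13*(9/125) + 4 = 117/125 + 4 = 617/125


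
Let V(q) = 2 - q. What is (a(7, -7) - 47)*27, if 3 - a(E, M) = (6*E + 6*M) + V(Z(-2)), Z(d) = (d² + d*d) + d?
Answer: -1080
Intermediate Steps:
Z(d) = d + 2*d² (Z(d) = (d² + d²) + d = 2*d² + d = d + 2*d²)
a(E, M) = 7 - 6*E - 6*M (a(E, M) = 3 - ((6*E + 6*M) + (2 - (-2)*(1 + 2*(-2)))) = 3 - ((6*E + 6*M) + (2 - (-2)*(1 - 4))) = 3 - ((6*E + 6*M) + (2 - (-2)*(-3))) = 3 - ((6*E + 6*M) + (2 - 1*6)) = 3 - ((6*E + 6*M) + (2 - 6)) = 3 - ((6*E + 6*M) - 4) = 3 - (-4 + 6*E + 6*M) = 3 + (4 - 6*E - 6*M) = 7 - 6*E - 6*M)
(a(7, -7) - 47)*27 = ((7 - 6*7 - 6*(-7)) - 47)*27 = ((7 - 42 + 42) - 47)*27 = (7 - 47)*27 = -40*27 = -1080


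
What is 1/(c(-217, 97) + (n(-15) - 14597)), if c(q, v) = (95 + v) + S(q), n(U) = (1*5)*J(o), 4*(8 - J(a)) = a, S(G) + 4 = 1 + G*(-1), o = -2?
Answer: -2/28297 ≈ -7.0679e-5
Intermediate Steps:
S(G) = -3 - G (S(G) = -4 + (1 + G*(-1)) = -4 + (1 - G) = -3 - G)
J(a) = 8 - a/4
n(U) = 85/2 (n(U) = (1*5)*(8 - ¼*(-2)) = 5*(8 + ½) = 5*(17/2) = 85/2)
c(q, v) = 92 + v - q (c(q, v) = (95 + v) + (-3 - q) = 92 + v - q)
1/(c(-217, 97) + (n(-15) - 14597)) = 1/((92 + 97 - 1*(-217)) + (85/2 - 14597)) = 1/((92 + 97 + 217) - 29109/2) = 1/(406 - 29109/2) = 1/(-28297/2) = -2/28297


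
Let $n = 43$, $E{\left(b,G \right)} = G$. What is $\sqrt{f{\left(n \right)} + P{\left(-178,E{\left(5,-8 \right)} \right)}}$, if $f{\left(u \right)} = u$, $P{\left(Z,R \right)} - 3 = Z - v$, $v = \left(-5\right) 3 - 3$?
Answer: $i \sqrt{114} \approx 10.677 i$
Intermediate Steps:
$v = -18$ ($v = -15 - 3 = -18$)
$P{\left(Z,R \right)} = 21 + Z$ ($P{\left(Z,R \right)} = 3 + \left(Z - -18\right) = 3 + \left(Z + 18\right) = 3 + \left(18 + Z\right) = 21 + Z$)
$\sqrt{f{\left(n \right)} + P{\left(-178,E{\left(5,-8 \right)} \right)}} = \sqrt{43 + \left(21 - 178\right)} = \sqrt{43 - 157} = \sqrt{-114} = i \sqrt{114}$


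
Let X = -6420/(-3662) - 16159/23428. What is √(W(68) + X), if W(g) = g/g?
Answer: √949232687096973/21448334 ≈ 1.4365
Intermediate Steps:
X = 45616751/42896668 (X = -6420*(-1/3662) - 16159*1/23428 = 3210/1831 - 16159/23428 = 45616751/42896668 ≈ 1.0634)
W(g) = 1
√(W(68) + X) = √(1 + 45616751/42896668) = √(88513419/42896668) = √949232687096973/21448334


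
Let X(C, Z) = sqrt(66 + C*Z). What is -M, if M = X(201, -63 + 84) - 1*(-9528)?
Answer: -9528 - sqrt(4287) ≈ -9593.5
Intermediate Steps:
M = 9528 + sqrt(4287) (M = sqrt(66 + 201*(-63 + 84)) - 1*(-9528) = sqrt(66 + 201*21) + 9528 = sqrt(66 + 4221) + 9528 = sqrt(4287) + 9528 = 9528 + sqrt(4287) ≈ 9593.5)
-M = -(9528 + sqrt(4287)) = -9528 - sqrt(4287)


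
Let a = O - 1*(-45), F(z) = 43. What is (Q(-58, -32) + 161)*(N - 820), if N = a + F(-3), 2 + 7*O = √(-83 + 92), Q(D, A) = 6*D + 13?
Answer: 891402/7 ≈ 1.2734e+5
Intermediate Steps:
Q(D, A) = 13 + 6*D
O = ⅐ (O = -2/7 + √(-83 + 92)/7 = -2/7 + √9/7 = -2/7 + (⅐)*3 = -2/7 + 3/7 = ⅐ ≈ 0.14286)
a = 316/7 (a = ⅐ - 1*(-45) = ⅐ + 45 = 316/7 ≈ 45.143)
N = 617/7 (N = 316/7 + 43 = 617/7 ≈ 88.143)
(Q(-58, -32) + 161)*(N - 820) = ((13 + 6*(-58)) + 161)*(617/7 - 820) = ((13 - 348) + 161)*(-5123/7) = (-335 + 161)*(-5123/7) = -174*(-5123/7) = 891402/7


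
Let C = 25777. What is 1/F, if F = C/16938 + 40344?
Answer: 16938/683372449 ≈ 2.4786e-5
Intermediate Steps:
F = 683372449/16938 (F = 25777/16938 + 40344 = 683372449/16938 ≈ 40346.)
1/F = 1/(683372449/16938) = 16938/683372449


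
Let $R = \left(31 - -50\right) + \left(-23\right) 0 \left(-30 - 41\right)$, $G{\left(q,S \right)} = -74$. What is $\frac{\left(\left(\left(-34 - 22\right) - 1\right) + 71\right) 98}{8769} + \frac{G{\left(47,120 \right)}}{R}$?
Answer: $- \frac{179258}{236763} \approx -0.75712$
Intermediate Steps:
$R = 81$ ($R = \left(31 + 50\right) + 0 \left(-30 - 41\right) = 81 + 0 \left(-71\right) = 81 + 0 = 81$)
$\frac{\left(\left(\left(-34 - 22\right) - 1\right) + 71\right) 98}{8769} + \frac{G{\left(47,120 \right)}}{R} = \frac{\left(\left(\left(-34 - 22\right) - 1\right) + 71\right) 98}{8769} - \frac{74}{81} = \left(\left(-56 - 1\right) + 71\right) 98 \cdot \frac{1}{8769} - \frac{74}{81} = \left(-57 + 71\right) 98 \cdot \frac{1}{8769} - \frac{74}{81} = 14 \cdot 98 \cdot \frac{1}{8769} - \frac{74}{81} = 1372 \cdot \frac{1}{8769} - \frac{74}{81} = \frac{1372}{8769} - \frac{74}{81} = - \frac{179258}{236763}$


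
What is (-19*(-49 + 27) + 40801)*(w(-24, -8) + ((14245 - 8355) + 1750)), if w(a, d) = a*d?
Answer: 322827208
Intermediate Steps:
(-19*(-49 + 27) + 40801)*(w(-24, -8) + ((14245 - 8355) + 1750)) = (-19*(-49 + 27) + 40801)*(-24*(-8) + ((14245 - 8355) + 1750)) = (-19*(-22) + 40801)*(192 + (5890 + 1750)) = (418 + 40801)*(192 + 7640) = 41219*7832 = 322827208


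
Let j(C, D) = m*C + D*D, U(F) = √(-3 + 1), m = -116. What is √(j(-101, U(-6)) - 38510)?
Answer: 2*I*√6699 ≈ 163.69*I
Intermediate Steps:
U(F) = I*√2 (U(F) = √(-2) = I*√2)
j(C, D) = D² - 116*C (j(C, D) = -116*C + D*D = -116*C + D² = D² - 116*C)
√(j(-101, U(-6)) - 38510) = √(((I*√2)² - 116*(-101)) - 38510) = √((-2 + 11716) - 38510) = √(11714 - 38510) = √(-26796) = 2*I*√6699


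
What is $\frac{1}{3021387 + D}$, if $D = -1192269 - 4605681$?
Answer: $- \frac{1}{2776563} \approx -3.6016 \cdot 10^{-7}$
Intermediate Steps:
$D = -5797950$
$\frac{1}{3021387 + D} = \frac{1}{3021387 - 5797950} = \frac{1}{-2776563} = - \frac{1}{2776563}$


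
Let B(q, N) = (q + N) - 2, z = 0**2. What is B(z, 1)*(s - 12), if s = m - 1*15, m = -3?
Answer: 30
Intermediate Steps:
z = 0
B(q, N) = -2 + N + q (B(q, N) = (N + q) - 2 = -2 + N + q)
s = -18 (s = -3 - 1*15 = -3 - 15 = -18)
B(z, 1)*(s - 12) = (-2 + 1 + 0)*(-18 - 12) = -1*(-30) = 30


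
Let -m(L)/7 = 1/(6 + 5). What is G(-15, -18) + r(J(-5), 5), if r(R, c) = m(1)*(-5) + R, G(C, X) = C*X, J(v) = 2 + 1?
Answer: 3038/11 ≈ 276.18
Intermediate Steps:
J(v) = 3
m(L) = -7/11 (m(L) = -7/(6 + 5) = -7/11)
r(R, c) = 35/11 + R (r(R, c) = -7/11*(-5) + R = 35/11 + R)
G(-15, -18) + r(J(-5), 5) = -15*(-18) + (35/11 + 3) = 270 + 68/11 = 3038/11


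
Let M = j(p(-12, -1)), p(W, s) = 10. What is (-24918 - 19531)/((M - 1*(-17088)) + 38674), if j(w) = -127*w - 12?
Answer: -44449/54480 ≈ -0.81588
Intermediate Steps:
j(w) = -12 - 127*w
M = -1282 (M = -12 - 127*10 = -12 - 1270 = -1282)
(-24918 - 19531)/((M - 1*(-17088)) + 38674) = (-24918 - 19531)/((-1282 - 1*(-17088)) + 38674) = -44449/((-1282 + 17088) + 38674) = -44449/(15806 + 38674) = -44449/54480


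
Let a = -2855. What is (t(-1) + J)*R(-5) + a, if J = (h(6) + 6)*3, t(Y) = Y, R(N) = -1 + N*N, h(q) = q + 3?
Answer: -1799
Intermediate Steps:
h(q) = 3 + q
R(N) = -1 + N²
J = 45 (J = ((3 + 6) + 6)*3 = (9 + 6)*3 = 15*3 = 45)
(t(-1) + J)*R(-5) + a = (-1 + 45)*(-1 + (-5)²) - 2855 = 44*(-1 + 25) - 2855 = 44*24 - 2855 = 1056 - 2855 = -1799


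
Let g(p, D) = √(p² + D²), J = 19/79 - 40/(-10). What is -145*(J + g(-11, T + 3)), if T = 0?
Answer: -48575/79 - 145*√130 ≈ -2268.1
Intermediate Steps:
J = 335/79 (J = 19*(1/79) - 40*(-⅒) = 19/79 + 4 = 335/79 ≈ 4.2405)
g(p, D) = √(D² + p²)
-145*(J + g(-11, T + 3)) = -145*(335/79 + √((0 + 3)² + (-11)²)) = -145*(335/79 + √(3² + 121)) = -145*(335/79 + √(9 + 121)) = -145*(335/79 + √130) = -48575/79 - 145*√130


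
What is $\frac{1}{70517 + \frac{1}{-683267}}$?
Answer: $\frac{683267}{48181939038} \approx 1.4181 \cdot 10^{-5}$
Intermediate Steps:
$\frac{1}{70517 + \frac{1}{-683267}} = \frac{1}{70517 - \frac{1}{683267}} = \frac{1}{\frac{48181939038}{683267}} = \frac{683267}{48181939038}$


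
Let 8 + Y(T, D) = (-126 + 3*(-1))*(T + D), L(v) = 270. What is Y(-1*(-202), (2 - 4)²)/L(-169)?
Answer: -13291/135 ≈ -98.452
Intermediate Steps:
Y(T, D) = -8 - 129*D - 129*T (Y(T, D) = -8 + (-126 + 3*(-1))*(T + D) = -8 + (-126 - 3)*(D + T) = -8 - 129*(D + T) = -8 + (-129*D - 129*T) = -8 - 129*D - 129*T)
Y(-1*(-202), (2 - 4)²)/L(-169) = (-8 - 129*(2 - 4)² - (-129)*(-202))/270 = (-8 - 129*(-2)² - 129*202)*(1/270) = (-8 - 129*4 - 26058)*(1/270) = (-8 - 516 - 26058)*(1/270) = -26582*1/270 = -13291/135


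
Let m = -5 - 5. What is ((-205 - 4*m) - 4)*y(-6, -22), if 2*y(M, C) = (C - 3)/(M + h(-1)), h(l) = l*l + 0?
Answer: -845/2 ≈ -422.50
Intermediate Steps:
m = -10
h(l) = l² (h(l) = l² + 0 = l²)
y(M, C) = (-3 + C)/(2*(1 + M)) (y(M, C) = ((C - 3)/(M + (-1)²))/2 = ((-3 + C)/(M + 1))/2 = ((-3 + C)/(1 + M))/2 = (-3 + C)/(2*(1 + M)))
((-205 - 4*m) - 4)*y(-6, -22) = ((-205 - 4*(-10)) - 4)*((-3 - 22)/(2*(1 - 6))) = ((-205 + 40) - 4)*((½)*(-25)/(-5)) = (-165 - 4)*((½)*(-⅕)*(-25)) = -169*5/2 = -845/2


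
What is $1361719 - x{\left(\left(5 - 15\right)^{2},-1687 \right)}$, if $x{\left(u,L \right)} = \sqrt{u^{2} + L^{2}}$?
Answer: $1361719 - \sqrt{2855969} \approx 1.36 \cdot 10^{6}$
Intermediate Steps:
$x{\left(u,L \right)} = \sqrt{L^{2} + u^{2}}$
$1361719 - x{\left(\left(5 - 15\right)^{2},-1687 \right)} = 1361719 - \sqrt{\left(-1687\right)^{2} + \left(\left(5 - 15\right)^{2}\right)^{2}} = 1361719 - \sqrt{2845969 + \left(\left(-10\right)^{2}\right)^{2}} = 1361719 - \sqrt{2845969 + 100^{2}} = 1361719 - \sqrt{2845969 + 10000} = 1361719 - \sqrt{2855969}$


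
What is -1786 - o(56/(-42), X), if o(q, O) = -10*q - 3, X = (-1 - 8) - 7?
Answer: -5389/3 ≈ -1796.3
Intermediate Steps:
X = -16 (X = -9 - 7 = -16)
o(q, O) = -3 - 10*q
-1786 - o(56/(-42), X) = -1786 - (-3 - 560/(-42)) = -1786 - (-3 - 560*(-1)/42) = -1786 - (-3 - 10*(-4/3)) = -1786 - (-3 + 40/3) = -1786 - 1*31/3 = -1786 - 31/3 = -5389/3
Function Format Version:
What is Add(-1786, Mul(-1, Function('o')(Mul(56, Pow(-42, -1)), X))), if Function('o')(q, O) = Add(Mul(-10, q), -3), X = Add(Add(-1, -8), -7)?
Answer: Rational(-5389, 3) ≈ -1796.3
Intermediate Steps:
X = -16 (X = Add(-9, -7) = -16)
Function('o')(q, O) = Add(-3, Mul(-10, q))
Add(-1786, Mul(-1, Function('o')(Mul(56, Pow(-42, -1)), X))) = Add(-1786, Mul(-1, Add(-3, Mul(-10, Mul(56, Pow(-42, -1)))))) = Add(-1786, Mul(-1, Add(-3, Mul(-10, Mul(56, Rational(-1, 42)))))) = Add(-1786, Mul(-1, Add(-3, Mul(-10, Rational(-4, 3))))) = Add(-1786, Mul(-1, Add(-3, Rational(40, 3)))) = Add(-1786, Mul(-1, Rational(31, 3))) = Add(-1786, Rational(-31, 3)) = Rational(-5389, 3)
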